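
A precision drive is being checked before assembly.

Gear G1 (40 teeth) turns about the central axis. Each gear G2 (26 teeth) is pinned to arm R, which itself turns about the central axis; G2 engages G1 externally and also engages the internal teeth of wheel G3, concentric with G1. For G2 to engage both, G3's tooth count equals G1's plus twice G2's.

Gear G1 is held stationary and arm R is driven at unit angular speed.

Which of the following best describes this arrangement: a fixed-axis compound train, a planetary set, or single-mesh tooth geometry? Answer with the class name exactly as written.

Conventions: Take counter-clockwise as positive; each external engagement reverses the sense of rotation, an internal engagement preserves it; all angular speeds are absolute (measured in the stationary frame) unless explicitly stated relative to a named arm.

topology: planetary set — G1 40T / G2 26T / G3 92T, arm = carrier (Willis)
classification: planetary set

planetary set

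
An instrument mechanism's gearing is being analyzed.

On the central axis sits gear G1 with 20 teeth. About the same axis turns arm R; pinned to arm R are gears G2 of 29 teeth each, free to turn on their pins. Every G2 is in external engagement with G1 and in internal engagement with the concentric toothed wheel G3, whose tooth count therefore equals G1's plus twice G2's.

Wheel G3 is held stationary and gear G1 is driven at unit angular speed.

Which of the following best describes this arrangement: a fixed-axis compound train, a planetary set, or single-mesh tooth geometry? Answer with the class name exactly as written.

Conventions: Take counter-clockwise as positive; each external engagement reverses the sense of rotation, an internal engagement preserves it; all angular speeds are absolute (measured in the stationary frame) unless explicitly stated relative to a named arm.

recognized (axles ride arm R): planetary set, 20/29/78 teeth
classification: planetary set

planetary set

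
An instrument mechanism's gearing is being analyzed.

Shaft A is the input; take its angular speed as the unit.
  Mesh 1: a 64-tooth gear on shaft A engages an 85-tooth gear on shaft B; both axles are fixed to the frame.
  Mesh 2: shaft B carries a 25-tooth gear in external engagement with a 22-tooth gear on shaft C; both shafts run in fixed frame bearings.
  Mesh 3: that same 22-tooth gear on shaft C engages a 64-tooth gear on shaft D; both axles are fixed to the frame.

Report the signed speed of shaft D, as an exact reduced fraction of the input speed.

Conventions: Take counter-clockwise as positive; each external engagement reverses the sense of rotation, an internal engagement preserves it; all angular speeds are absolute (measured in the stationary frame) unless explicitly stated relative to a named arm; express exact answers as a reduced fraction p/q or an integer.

-5/17

3-mesh fixed-axis compound train (all bearings frame-fixed)
mesh 1 [64T→85T]: |ω|/ω_in = 1×64/85 = 64/85, sense flips to −
mesh 2 [25T→22T]: |ω|/ω_in = (64/85)×25/22 = 160/187, sense flips to +
mesh 3 [22T→64T]: |ω|/ω_in = (160/187)×22/64 = 5/17, sense flips to −
signed output speed (× input speed) = -5/17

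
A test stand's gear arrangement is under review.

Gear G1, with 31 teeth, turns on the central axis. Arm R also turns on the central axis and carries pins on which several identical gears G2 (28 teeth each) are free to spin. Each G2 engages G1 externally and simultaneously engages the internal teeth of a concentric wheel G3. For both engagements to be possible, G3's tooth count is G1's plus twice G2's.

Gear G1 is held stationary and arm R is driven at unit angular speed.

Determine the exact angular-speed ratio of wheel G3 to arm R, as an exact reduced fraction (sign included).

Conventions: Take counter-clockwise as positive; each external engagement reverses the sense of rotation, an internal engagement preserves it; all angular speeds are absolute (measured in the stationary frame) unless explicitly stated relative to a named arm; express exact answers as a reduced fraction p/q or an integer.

class = planetary set [G3 = 31+2·28 = 87; Willis about the carrier]
ring teeth: 31 + 2·28 = 87
31(ω_sun−ω_arm) = −87(ω_ring−ω_arm),  ω_sun = 0, ω_arm = 1
ω_ring = 1 − (31/87)(0−1) = 118/87
ω_out/ω_in = 118/87

118/87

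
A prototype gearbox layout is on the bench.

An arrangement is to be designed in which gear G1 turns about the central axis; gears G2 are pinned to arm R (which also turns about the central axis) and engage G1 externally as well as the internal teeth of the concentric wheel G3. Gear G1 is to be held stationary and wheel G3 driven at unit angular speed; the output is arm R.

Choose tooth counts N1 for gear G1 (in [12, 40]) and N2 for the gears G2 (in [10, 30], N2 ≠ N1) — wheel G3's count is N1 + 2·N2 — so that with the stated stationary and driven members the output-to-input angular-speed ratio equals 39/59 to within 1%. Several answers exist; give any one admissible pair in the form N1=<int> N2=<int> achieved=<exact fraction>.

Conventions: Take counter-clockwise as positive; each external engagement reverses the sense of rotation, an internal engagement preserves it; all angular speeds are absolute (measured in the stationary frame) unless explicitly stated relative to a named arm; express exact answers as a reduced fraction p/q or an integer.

N1=40 N2=19 achieved=39/59

design class (target 39/59): planetary set
Willis with ω_sun = 0: ω_arm/ω_ring = N3/(N1+N3); set equal to 39/59  ⇒  N3/N1 = (39/59)/(1 − 39/59) = 39/20
N3 = N1 + 2·N2  ⇒  N2/N1 = (N3/N1 − 1)/2 = (39/20 − 1)/2 = 19/40
smallest multiple with N1 ≥ 12 and N2 ≥ 10: k = 1  ⇒  N1 = 1·40 = 40, N2 = 1·19 = 19 (N1 ≤ 40, N2 ≤ 30, N2 ≠ N1 ✓), N3 = 40 + 2·19 = 78
check: N3/(N1+N3) with N1 = 40, N3 = 78 gives 39/59; |achieved − target| = 0 ≤ 39/5900 ✓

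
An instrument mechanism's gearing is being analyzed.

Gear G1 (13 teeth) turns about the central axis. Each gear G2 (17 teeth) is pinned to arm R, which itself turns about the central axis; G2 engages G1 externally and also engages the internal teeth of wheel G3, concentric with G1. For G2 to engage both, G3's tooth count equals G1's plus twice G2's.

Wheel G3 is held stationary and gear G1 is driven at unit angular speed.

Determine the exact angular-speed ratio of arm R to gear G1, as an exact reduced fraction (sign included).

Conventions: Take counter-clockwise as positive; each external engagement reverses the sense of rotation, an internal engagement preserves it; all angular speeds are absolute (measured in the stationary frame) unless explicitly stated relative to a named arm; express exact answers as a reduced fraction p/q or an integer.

planetary set (13T centre, 17T on arm, 47T internal) — Willis relation
ring teeth: 13 + 2·17 = 47
13(ω_sun−ω_arm) = −47(ω_ring−ω_arm),  ω_ring = 0, ω_sun = 1
13(1−ω_arm) = −47(0−ω_arm)  ⇒  60·ω_arm = 13  ⇒  ω_arm = 13/60
ω_out/ω_in = 13/60

13/60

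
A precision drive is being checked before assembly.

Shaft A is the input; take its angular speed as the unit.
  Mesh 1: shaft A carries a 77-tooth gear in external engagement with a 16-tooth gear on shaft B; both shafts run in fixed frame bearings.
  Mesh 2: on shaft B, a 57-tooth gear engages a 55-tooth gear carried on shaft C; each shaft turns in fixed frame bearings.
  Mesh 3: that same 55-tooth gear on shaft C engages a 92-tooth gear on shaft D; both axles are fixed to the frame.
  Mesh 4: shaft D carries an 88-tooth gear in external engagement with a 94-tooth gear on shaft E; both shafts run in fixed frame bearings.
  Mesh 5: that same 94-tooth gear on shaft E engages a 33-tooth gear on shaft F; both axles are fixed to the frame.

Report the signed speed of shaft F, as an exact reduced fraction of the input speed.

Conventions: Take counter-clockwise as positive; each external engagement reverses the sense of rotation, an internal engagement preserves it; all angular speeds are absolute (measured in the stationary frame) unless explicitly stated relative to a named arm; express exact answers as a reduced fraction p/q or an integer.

-1463/184

5-mesh fixed-axis compound train (all bearings frame-fixed)
mesh 1 [77T→16T]: |ω|/ω_in = 1×77/16 = 77/16, sense flips to −
mesh 2 [57T→55T]: |ω|/ω_in = (77/16)×57/55 = 399/80, sense flips to +
mesh 3 [55T→92T]: |ω|/ω_in = (399/80)×55/92 = 4389/1472, sense flips to −
mesh 4 [88T→94T]: |ω|/ω_in = (4389/1472)×88/94 = 48279/17296, sense flips to +
mesh 5 [94T→33T]: |ω|/ω_in = (48279/17296)×94/33 = 1463/184, sense flips to −
signed output speed (× input speed) = -1463/184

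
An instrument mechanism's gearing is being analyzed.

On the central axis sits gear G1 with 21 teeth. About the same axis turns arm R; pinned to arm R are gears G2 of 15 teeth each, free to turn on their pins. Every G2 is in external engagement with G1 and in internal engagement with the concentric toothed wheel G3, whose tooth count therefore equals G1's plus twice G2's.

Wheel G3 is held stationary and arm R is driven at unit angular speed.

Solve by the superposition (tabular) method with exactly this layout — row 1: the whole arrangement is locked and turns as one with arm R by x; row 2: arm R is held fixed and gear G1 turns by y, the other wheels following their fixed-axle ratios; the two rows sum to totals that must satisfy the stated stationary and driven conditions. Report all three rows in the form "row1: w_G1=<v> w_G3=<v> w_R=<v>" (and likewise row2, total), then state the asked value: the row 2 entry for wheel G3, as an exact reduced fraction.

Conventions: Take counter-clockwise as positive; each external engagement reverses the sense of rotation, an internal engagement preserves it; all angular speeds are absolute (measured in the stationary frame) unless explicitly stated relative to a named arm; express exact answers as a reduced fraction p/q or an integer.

planetary set (21T centre, 15T on arm, 51T internal) — Willis relation
row 1 (train locked, turned with arm): all members turn x
row 2 — arm fixed, fixed-axis ratios: sun y, ring −(21/51)·y, arm 0
boundary: total ω_ring = x − (21/51)·y = 0 and total ω_arm = x = 1  ⇒  y = 17/7, x = 1
row 2 ring = −(21/51)·17/7 = -1
totals (row 1 + row 2): sun 1 + 17/7 = 24/7, ring 1 + (-1) = 0, arm 1 + 0 = 1
asked cell (row2, ring) = -1

row1: w_G1=1 w_G3=1 w_R=1
row2: w_G1=17/7 w_G3=-1 w_R=0
total: w_G1=24/7 w_G3=0 w_R=1
asked value: -1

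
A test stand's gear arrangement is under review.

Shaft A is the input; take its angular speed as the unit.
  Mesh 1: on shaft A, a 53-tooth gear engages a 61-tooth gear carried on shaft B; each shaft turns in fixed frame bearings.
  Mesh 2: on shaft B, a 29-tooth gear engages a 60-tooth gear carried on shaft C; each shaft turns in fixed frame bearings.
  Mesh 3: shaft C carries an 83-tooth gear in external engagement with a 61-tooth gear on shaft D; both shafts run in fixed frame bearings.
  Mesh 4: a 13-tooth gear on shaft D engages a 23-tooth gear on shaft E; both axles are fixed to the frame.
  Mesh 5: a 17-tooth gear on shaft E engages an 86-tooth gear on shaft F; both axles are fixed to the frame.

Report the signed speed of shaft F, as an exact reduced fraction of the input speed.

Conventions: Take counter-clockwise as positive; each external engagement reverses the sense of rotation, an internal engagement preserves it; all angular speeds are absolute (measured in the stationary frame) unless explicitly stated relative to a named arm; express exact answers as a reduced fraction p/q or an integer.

-28193191/441608280

5-mesh fixed-axis compound train (all bearings frame-fixed)
mesh 1 [53T→61T]: |ω|/ω_in = 1×53/61 = 53/61, sense flips to −
mesh 2 [29T→60T]: |ω|/ω_in = (53/61)×29/60 = 1537/3660, sense flips to +
mesh 3 [83T→61T]: |ω|/ω_in = (1537/3660)×83/61 = 127571/223260, sense flips to −
mesh 4 [13T→23T]: |ω|/ω_in = (127571/223260)×13/23 = 1658423/5134980, sense flips to +
mesh 5 [17T→86T]: |ω|/ω_in = (1658423/5134980)×17/86 = 28193191/441608280, sense flips to −
signed output speed (× input speed) = -28193191/441608280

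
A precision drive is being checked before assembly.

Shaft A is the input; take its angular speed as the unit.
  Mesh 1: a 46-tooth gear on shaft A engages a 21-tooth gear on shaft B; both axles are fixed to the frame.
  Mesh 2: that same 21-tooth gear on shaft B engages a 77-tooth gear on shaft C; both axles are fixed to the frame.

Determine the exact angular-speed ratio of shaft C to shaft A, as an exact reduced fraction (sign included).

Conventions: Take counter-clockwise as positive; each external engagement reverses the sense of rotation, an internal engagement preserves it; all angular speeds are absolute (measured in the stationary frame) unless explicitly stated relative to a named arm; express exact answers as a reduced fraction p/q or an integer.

class = fixed-axis compound train [2 meshes; 2 ratios multiply, 2 sense flips]
mesh 1 [46T→21T]: running ratio 46/21, sense −
mesh 2 [21T→77T]: running ratio 46/77, sense +
ω_out/ω_in = 46/77

46/77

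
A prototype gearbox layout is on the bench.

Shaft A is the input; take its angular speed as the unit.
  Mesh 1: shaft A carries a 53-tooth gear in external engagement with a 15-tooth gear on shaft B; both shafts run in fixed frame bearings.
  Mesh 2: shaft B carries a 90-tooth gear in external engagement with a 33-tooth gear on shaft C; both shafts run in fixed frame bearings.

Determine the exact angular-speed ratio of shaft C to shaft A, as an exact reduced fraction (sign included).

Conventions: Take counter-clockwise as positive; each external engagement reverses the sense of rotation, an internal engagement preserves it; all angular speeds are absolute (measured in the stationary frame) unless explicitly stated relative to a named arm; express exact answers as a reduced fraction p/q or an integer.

106/11

class = fixed-axis compound train [2 meshes; 2 ratios multiply, 2 sense flips]
mesh 1 [53T→15T]: running ratio 53/15, sense −
mesh 2 [90T→33T]: running ratio 106/11, sense +
ω_out/ω_in = 106/11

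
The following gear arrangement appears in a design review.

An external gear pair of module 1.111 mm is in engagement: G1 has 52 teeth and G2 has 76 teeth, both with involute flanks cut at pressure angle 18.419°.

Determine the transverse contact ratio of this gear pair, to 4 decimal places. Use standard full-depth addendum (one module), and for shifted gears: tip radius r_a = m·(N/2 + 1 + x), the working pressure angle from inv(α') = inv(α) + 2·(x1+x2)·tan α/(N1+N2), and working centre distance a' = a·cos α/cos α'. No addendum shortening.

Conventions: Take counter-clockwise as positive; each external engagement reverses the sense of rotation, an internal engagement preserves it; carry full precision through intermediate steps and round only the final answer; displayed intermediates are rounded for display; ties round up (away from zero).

topology: single-mesh involute geometry — m = 1.111, 52T/76T pair
base radii: r_b1 = 27.406207, r_b2 = 40.055226
tip radii: r_a1 = 29.997000, r_a2 = 43.329000
no profile shift: α' = α, a' = a
action lengths: √(r_a1²−r_b1²) = 12.195073, √(r_a2²−r_b2²) = 16.522140
base pitch p_b = π·m·cos α = 3.311505
CR = (12.195073 + 16.522140 − 71.104000·sin 18.41900°)/3.311505 = 1.887640
contact ratio ≈ 1.8876

1.8876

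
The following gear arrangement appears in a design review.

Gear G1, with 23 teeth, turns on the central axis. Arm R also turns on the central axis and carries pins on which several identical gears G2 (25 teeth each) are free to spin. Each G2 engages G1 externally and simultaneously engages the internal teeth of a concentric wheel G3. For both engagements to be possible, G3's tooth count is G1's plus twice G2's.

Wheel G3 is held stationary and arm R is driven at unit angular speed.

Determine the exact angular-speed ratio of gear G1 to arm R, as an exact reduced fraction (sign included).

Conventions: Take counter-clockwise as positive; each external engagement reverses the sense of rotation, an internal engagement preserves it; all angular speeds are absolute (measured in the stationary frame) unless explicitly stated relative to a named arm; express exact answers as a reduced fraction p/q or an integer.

96/23

planetary set (23T centre, 25T on arm, 73T internal) — Willis relation
ring teeth: 23 + 2·25 = 73
23(ω_sun−ω_arm) = −73(ω_ring−ω_arm),  ω_ring = 0, ω_arm = 1
ω_sun = 1 − (73/23)(0−1) = 96/23
ω_out/ω_in = 96/23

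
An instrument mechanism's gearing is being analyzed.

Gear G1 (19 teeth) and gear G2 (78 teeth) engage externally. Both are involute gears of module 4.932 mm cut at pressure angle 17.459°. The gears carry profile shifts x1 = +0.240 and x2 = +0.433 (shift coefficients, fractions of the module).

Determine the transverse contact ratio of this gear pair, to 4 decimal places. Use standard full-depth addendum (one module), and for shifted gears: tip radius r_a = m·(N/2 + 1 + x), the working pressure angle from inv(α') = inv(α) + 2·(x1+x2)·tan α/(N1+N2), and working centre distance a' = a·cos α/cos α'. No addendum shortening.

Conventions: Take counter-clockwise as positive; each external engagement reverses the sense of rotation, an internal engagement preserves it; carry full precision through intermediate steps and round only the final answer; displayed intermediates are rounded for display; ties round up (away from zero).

1.6879

recognized (one external pair, fixed centres): single-mesh tooth geometry, m = 4.932, N1 = 19, N2 = 78
base radii: r_b1 = 44.695525, r_b2 = 183.486891
tip radii: r_a1 = 52.969680, r_a2 = 199.415556
inv(α') = inv(17.459°) + 2·(+0.240+0.433)·tan α/(19+78) = 0.01415947  ⇒  α' = 19.67202°
a' = a·cos α / cos α' = 239.2020·cos 17.459°/cos 19.67202° = 242.325749
action lengths: √(r_a1²−r_b1²) = 28.427048, √(r_a2²−r_b2²) = 78.096895
base pitch p_b = π·m·cos α = 14.780540
CR = (28.427048 + 78.096895 − 242.325749·sin 19.67202°)/14.780540 = 1.687928
contact ratio ≈ 1.6879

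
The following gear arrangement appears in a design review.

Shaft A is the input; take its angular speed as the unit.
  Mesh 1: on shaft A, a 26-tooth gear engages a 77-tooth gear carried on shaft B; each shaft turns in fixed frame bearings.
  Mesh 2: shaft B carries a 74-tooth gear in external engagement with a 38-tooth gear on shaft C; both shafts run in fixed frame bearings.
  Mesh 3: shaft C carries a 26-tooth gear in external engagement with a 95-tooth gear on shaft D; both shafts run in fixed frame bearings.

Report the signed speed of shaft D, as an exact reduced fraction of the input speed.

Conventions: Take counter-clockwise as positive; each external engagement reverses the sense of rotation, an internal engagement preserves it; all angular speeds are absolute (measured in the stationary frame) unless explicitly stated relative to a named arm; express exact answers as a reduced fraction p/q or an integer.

3-mesh fixed-axis compound train (all bearings frame-fixed)
mesh 1 [26T→77T]: |ω|/ω_in = 1×26/77 = 26/77, sense flips to −
mesh 2 [74T→38T]: |ω|/ω_in = (26/77)×74/38 = 962/1463, sense flips to +
mesh 3 [26T→95T]: |ω|/ω_in = (962/1463)×26/95 = 25012/138985, sense flips to −
signed output speed (× input speed) = -25012/138985

-25012/138985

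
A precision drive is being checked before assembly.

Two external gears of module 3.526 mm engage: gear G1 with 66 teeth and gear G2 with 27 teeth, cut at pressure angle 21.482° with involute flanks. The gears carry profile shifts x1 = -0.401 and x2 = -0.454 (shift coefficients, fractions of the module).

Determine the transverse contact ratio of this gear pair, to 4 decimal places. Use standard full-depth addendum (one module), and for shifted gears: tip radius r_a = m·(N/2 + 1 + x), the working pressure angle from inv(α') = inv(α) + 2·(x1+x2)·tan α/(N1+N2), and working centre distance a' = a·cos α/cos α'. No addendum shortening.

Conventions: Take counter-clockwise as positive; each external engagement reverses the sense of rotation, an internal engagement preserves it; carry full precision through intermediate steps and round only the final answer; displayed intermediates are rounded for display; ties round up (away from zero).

recognized (one external pair, fixed centres): single-mesh tooth geometry, m = 3.526, N1 = 66, N2 = 27
base radii: r_b1 = 108.274919, r_b2 = 44.294285
tip radii: r_a1 = 118.470074, r_a2 = 49.526196
inv(α') = inv(21.482°) + 2·(-0.401-0.454)·tan α/(66+27) = 0.01137979  ⇒  α' = 18.32963°
a' = a·cos α / cos α' = 163.9590·cos 21.482°/cos 18.32963° = 160.723855
action lengths: √(r_a1²−r_b1²) = 48.080144, √(r_a2²−r_b2²) = 22.155369
base pitch p_b = π·m·cos α = 10.307748
CR = (48.080144 + 22.155369 − 160.723855·sin 18.32963°)/10.307748 = 1.910265
contact ratio ≈ 1.9103

1.9103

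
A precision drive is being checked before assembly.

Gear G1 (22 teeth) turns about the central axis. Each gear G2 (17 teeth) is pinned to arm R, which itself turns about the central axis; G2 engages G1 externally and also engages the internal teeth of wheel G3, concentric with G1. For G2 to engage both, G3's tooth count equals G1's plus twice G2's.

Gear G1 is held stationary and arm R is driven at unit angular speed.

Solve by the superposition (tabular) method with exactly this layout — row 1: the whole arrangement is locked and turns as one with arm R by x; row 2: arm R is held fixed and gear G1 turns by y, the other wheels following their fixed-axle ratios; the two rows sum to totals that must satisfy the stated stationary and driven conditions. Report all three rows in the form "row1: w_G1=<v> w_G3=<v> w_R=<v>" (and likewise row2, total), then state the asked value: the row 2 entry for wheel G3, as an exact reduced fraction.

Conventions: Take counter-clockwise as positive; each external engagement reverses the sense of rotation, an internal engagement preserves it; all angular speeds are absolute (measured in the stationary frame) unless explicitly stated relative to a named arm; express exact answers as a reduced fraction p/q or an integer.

row1: w_G1=1 w_G3=1 w_R=1
row2: w_G1=-1 w_G3=11/28 w_R=0
total: w_G1=0 w_G3=39/28 w_R=1
asked value: 11/28

recognized (axles ride arm R): planetary set, 22/17/56 teeth
row 1 (train locked, turned with arm): all members turn x
row 2 — arm fixed, fixed-axis ratios: sun y, ring −(22/56)·y, arm 0
boundary: total ω_sun = x + y = 0 and total ω_arm = x = 1  ⇒  y = -1, x = 1
row 2 ring = −(22/56)·(-1) = 11/28
totals (row 1 + row 2): sun 1 + (-1) = 0, ring 1 + 11/28 = 39/28, arm 1 + 0 = 1
asked cell (row2, ring) = 11/28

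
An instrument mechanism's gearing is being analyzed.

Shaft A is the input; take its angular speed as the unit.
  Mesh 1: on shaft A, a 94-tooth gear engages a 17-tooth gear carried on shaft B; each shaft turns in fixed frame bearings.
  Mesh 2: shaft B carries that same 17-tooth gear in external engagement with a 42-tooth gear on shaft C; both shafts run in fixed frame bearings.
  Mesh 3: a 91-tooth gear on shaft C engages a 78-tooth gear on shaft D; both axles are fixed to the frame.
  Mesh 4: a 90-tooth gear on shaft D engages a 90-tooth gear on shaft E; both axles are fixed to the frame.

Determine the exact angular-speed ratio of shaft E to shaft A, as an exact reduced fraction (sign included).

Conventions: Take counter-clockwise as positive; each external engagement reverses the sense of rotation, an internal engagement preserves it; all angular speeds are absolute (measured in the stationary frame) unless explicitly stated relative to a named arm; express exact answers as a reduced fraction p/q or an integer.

47/18

class = fixed-axis compound train [4 meshes; 4 ratios multiply, 4 sense flips]
mesh 1 [94T→17T]: running ratio 94/17, sense −
mesh 2 [17T→42T]: running ratio 47/21, sense +
mesh 3 [91T→78T]: running ratio 47/18, sense −
mesh 4 [90T→90T]: running ratio 47/18, sense +
ω_out/ω_in = 47/18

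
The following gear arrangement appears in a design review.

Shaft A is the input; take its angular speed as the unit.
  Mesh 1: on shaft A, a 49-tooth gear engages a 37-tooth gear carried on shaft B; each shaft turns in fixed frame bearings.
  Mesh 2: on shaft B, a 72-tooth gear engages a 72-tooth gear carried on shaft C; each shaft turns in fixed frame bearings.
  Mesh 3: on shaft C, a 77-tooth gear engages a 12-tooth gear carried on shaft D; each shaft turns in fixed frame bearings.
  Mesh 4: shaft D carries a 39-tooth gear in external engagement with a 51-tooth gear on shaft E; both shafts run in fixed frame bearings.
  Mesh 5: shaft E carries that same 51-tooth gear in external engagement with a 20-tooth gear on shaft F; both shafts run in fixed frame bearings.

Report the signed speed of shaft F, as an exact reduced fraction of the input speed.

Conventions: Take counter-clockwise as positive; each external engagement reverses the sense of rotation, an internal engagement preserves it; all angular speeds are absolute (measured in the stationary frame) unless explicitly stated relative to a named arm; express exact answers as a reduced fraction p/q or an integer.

5-mesh fixed-axis compound train (all bearings frame-fixed)
mesh 1 [49T→37T]: |ω|/ω_in = 1×49/37 = 49/37, sense flips to −
mesh 2 [72T→72T]: |ω|/ω_in = (49/37)×72/72 = 49/37, sense flips to +
mesh 3 [77T→12T]: |ω|/ω_in = (49/37)×77/12 = 3773/444, sense flips to −
mesh 4 [39T→51T]: |ω|/ω_in = (3773/444)×39/51 = 49049/7548, sense flips to +
mesh 5 [51T→20T]: |ω|/ω_in = (49049/7548)×51/20 = 49049/2960, sense flips to −
signed output speed (× input speed) = -49049/2960

-49049/2960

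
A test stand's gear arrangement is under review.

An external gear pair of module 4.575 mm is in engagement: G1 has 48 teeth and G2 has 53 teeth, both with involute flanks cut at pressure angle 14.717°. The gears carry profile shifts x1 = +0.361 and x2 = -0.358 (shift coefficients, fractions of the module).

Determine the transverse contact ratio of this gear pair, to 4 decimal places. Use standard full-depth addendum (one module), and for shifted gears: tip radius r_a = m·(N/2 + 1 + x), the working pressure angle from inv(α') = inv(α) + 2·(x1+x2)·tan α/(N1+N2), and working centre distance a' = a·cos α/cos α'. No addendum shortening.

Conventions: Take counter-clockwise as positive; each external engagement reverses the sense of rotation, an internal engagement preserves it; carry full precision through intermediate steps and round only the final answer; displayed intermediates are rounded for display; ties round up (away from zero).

2.0751

single-mesh involute tooth geometry (48T engaging 53T at module 4.575)
base radii: r_b1 = 106.197728, r_b2 = 117.259991
tip radii: r_a1 = 116.026575, r_a2 = 124.174650
inv(α') = inv(14.717°) + 2·(+0.361-0.358)·tan α/(48+53) = 0.00581774  ⇒  α' = 14.72995°
a' = a·cos α / cos α' = 231.0375·cos 14.717°/cos 14.72995° = 231.051219
action lengths: √(r_a1²−r_b1²) = 46.735519, √(r_a2²−r_b2²) = 40.858760
base pitch p_b = π·m·cos α = 13.901250
CR = (46.735519 + 40.858760 − 231.051219·sin 14.72995°)/13.901250 = 2.075094
contact ratio ≈ 2.0751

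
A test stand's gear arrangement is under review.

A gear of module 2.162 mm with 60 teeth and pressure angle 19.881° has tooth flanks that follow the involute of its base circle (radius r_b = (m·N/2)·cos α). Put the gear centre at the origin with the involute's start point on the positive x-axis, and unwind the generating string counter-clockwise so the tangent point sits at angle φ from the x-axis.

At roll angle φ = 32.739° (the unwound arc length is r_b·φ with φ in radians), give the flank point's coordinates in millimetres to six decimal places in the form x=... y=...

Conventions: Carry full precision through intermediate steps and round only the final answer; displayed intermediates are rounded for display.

x=70.153643 y=3.670714

topology: single-mesh involute geometry — m = 2.162, N = 60
pitch radius r_p = m·N/2 = 2.162·60/2 = 64.860000
base radius r_b = r_p·cos α = 64.860000·cos 19.881° = 60.994406
roll angle φ = 32.739° = 0.57140334 rad
x = r_b·(cos φ + φ·sin φ) = 70.153643
y = r_b·(sin φ − φ·cos φ) = 3.670714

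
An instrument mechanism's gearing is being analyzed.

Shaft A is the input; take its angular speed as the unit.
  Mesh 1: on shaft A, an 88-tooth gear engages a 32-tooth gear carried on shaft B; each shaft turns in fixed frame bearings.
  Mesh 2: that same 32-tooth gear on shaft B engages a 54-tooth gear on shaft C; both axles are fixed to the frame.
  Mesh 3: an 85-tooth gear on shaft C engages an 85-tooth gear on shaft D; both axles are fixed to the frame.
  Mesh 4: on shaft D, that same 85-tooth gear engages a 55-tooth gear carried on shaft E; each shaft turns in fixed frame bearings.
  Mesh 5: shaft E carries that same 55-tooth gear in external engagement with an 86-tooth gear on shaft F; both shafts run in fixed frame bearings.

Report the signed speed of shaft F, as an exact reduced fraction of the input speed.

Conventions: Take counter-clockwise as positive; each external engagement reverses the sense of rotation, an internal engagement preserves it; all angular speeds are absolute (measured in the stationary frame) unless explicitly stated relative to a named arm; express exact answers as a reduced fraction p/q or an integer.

5-mesh fixed-axis compound train (all bearings frame-fixed)
mesh 1 [88T→32T]: |ω|/ω_in = 1×88/32 = 11/4, sense flips to −
mesh 2 [32T→54T]: |ω|/ω_in = (11/4)×32/54 = 44/27, sense flips to +
mesh 3 [85T→85T]: |ω|/ω_in = (44/27)×85/85 = 44/27, sense flips to −
mesh 4 [85T→55T]: |ω|/ω_in = (44/27)×85/55 = 68/27, sense flips to +
mesh 5 [55T→86T]: |ω|/ω_in = (68/27)×55/86 = 1870/1161, sense flips to −
signed output speed (× input speed) = -1870/1161

-1870/1161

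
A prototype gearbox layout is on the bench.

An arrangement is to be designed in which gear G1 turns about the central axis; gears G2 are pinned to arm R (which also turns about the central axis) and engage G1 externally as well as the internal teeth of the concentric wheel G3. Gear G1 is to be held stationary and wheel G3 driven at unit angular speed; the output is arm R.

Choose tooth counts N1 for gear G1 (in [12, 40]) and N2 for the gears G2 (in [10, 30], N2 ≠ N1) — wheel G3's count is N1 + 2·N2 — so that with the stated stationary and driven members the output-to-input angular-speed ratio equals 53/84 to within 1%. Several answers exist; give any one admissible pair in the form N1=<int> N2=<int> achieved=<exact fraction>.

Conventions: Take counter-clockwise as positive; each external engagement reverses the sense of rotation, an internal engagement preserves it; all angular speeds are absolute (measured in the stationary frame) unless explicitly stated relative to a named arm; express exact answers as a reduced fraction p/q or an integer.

topology: planetary set — design target 53/84, arm = carrier (Willis)
Willis with ω_sun = 0: ω_arm/ω_ring = N3/(N1+N3); set equal to 53/84  ⇒  N3/N1 = (53/84)/(1 − 53/84) = 53/31
N3 = N1 + 2·N2  ⇒  N2/N1 = (N3/N1 − 1)/2 = (53/31 − 1)/2 = 11/31
smallest multiple with N1 ≥ 12 and N2 ≥ 10: k = 1  ⇒  N1 = 1·31 = 31, N2 = 1·11 = 11 (N1 ≤ 40, N2 ≤ 30, N2 ≠ N1 ✓), N3 = 31 + 2·11 = 53
check: N3/(N1+N3) with N1 = 31, N3 = 53 gives 53/84; |achieved − target| = 0 ≤ 53/8400 ✓

N1=31 N2=11 achieved=53/84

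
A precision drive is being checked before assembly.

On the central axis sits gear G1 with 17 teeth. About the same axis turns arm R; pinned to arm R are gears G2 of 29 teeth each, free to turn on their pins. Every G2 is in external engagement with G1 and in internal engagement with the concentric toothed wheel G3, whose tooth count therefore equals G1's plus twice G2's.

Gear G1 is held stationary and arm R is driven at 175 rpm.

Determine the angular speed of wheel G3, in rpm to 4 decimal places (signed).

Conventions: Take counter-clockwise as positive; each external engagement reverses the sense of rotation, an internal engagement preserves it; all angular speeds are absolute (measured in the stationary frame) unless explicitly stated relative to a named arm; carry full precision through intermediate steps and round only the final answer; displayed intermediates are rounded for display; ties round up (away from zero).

topology: planetary set — G1 17T / G2 29T / G3 75T, arm = carrier (Willis)
normalise by the input: solve with ω_arm = 1, then scale by 175 rpm
ring teeth: 17 + 2·29 = 75
17(ω_sun−ω_arm) = −75(ω_ring−ω_arm),  ω_sun = 0, ω_arm = 1
ω_ring = 1 − (17/75)(0−1) = 92/75
scale: ω_ring = 92/75 × 175 rpm = +214.6667 rpm

+214.6667 rpm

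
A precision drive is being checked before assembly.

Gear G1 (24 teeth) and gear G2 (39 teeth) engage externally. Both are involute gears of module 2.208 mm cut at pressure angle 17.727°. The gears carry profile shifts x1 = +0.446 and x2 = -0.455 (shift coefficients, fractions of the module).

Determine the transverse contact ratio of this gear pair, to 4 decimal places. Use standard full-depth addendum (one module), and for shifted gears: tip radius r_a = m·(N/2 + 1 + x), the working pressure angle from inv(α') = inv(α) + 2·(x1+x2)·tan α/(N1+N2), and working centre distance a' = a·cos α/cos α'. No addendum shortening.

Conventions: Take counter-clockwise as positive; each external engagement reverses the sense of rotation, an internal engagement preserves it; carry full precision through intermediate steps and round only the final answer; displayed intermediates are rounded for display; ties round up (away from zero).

1.6898

single-mesh involute tooth geometry (24T engaging 39T at module 2.208)
base radii: r_b1 = 25.237920, r_b2 = 41.011619
tip radii: r_a1 = 29.688768, r_a2 = 44.259360
inv(α') = inv(17.727°) + 2·(+0.446-0.455)·tan α/(24+39) = 0.01017417  ⇒  α' = 17.67563°
a' = a·cos α / cos α' = 69.5520·cos 17.727°/cos 17.67563° = 69.532100
action lengths: √(r_a1²−r_b1²) = 15.635548, √(r_a2²−r_b2²) = 16.641455
base pitch p_b = π·m·cos α = 6.607272
CR = (15.635548 + 16.641455 − 69.532100·sin 17.67563°)/6.607272 = 1.689823
contact ratio ≈ 1.6898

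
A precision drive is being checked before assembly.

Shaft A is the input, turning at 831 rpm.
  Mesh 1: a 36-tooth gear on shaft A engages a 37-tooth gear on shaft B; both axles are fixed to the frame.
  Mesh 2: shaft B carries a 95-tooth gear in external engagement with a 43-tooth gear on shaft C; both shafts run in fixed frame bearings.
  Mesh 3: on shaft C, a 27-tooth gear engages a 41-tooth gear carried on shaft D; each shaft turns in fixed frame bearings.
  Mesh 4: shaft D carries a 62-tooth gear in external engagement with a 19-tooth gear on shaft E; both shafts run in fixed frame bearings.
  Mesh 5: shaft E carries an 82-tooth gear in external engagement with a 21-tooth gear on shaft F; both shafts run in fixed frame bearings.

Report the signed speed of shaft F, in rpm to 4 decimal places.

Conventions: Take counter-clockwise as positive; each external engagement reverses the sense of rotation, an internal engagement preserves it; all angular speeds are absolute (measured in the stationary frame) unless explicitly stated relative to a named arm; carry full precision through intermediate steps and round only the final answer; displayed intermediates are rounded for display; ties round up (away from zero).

-14988.8911 rpm

5-mesh fixed-axis compound train (all bearings frame-fixed)
mesh 1 [36T→37T]: ω = 831.0000×36/37 = 808.5405 rpm, sense flips to −
mesh 2 [95T→43T]: ω = 808.5405×95/43 = 1786.3105 rpm, sense flips to +
mesh 3 [27T→41T]: ω = 1786.3105×27/41 = 1176.3508 rpm, sense flips to −
mesh 4 [62T→19T]: ω = 1176.3508×62/19 = 3838.6184 rpm, sense flips to +
mesh 5 [82T→21T]: ω = 3838.6184×82/21 = 14988.8911 rpm, sense flips to −
signed output speed = -14988.8911 rpm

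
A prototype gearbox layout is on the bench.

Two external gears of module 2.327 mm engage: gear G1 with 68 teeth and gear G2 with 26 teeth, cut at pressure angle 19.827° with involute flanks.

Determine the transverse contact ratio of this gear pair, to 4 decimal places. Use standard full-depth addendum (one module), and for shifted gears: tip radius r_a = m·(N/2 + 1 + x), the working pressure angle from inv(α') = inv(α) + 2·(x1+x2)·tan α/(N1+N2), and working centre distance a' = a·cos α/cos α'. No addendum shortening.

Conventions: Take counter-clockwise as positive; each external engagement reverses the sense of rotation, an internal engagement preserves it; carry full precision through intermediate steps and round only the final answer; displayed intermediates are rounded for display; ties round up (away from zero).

1.7208

recognized (one external pair, fixed centres): single-mesh tooth geometry, m = 2.327, N1 = 68, N2 = 26
base radii: r_b1 = 74.427967, r_b2 = 28.457752
tip radii: r_a1 = 81.445000, r_a2 = 32.578000
no profile shift: α' = α, a' = a
action lengths: √(r_a1²−r_b1²) = 33.072129, √(r_a2²−r_b2²) = 15.858198
base pitch p_b = π·m·cos α = 6.877128
CR = (33.072129 + 15.858198 − 109.369000·sin 19.82700°)/6.877128 = 1.720836
contact ratio ≈ 1.7208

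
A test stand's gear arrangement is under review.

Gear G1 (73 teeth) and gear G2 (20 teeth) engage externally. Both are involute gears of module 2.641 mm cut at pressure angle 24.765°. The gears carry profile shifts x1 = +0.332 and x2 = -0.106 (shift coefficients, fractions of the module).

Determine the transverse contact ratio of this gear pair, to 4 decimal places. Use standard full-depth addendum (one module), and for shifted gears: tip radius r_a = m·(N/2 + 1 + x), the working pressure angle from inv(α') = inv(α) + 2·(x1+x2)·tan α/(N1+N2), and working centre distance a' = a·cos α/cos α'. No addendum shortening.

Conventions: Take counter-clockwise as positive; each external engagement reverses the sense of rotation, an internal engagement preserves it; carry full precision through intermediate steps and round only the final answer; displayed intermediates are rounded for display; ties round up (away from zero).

recognized (one external pair, fixed centres): single-mesh tooth geometry, m = 2.641, N1 = 73, N2 = 20
base radii: r_b1 = 87.531255, r_b2 = 23.981166
tip radii: r_a1 = 99.914312, r_a2 = 28.771054
inv(α') = inv(24.765°) + 2·(+0.332-0.106)·tan α/(73+20) = 0.03133514  ⇒  α' = 25.35260°
a' = a·cos α / cos α' = 122.8065·cos 24.765°/cos 25.35260° = 123.396781
action lengths: √(r_a1²−r_b1²) = 48.178306, √(r_a2²−r_b2²) = 15.895825
base pitch p_b = π·m·cos α = 7.533905
CR = (48.178306 + 15.895825 − 123.396781·sin 25.35260°)/7.533905 = 1.491545
contact ratio ≈ 1.4915

1.4915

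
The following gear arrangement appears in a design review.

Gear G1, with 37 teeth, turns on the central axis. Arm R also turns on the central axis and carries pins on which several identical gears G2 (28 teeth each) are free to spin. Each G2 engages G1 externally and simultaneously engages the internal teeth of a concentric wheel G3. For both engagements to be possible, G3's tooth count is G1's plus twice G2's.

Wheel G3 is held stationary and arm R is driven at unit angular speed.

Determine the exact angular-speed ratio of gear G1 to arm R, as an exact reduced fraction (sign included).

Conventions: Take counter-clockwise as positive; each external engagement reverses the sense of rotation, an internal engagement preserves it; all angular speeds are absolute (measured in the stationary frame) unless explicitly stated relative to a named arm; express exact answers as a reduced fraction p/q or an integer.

topology: planetary set — G1 37T / G2 28T / G3 93T, arm = carrier (Willis)
ring teeth: 37 + 2·28 = 93
37(ω_sun−ω_arm) = −93(ω_ring−ω_arm),  ω_ring = 0, ω_arm = 1
ω_sun = 1 − (93/37)(0−1) = 130/37
ω_out/ω_in = 130/37

130/37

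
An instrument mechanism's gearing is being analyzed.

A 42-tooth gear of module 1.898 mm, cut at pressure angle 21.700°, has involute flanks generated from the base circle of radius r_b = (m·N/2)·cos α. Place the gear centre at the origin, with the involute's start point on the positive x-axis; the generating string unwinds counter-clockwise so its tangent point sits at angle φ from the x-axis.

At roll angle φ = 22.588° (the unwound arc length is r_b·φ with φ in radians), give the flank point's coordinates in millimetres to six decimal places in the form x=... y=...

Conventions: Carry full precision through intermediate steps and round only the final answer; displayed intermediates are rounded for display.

x=39.800392 y=0.744685

topology: single-mesh involute geometry — m = 1.898, N = 42
pitch radius r_p = m·N/2 = 1.898·42/2 = 39.858000
base radius r_b = r_p·cos α = 39.858000·cos 21.700° = 37.033366
roll angle φ = 22.588° = 0.39423497 rad
x = r_b·(cos φ + φ·sin φ) = 39.800392
y = r_b·(sin φ − φ·cos φ) = 0.744685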